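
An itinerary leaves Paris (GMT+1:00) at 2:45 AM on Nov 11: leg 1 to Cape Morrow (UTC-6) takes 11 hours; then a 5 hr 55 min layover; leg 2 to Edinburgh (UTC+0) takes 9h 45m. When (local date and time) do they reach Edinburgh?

Convert departure to UTC: 2:45 AM − 1:00 = 1:45 AM UTC on Nov 11.
Add 11 hours leg 1 → 12:45 PM UTC.
Add 5 hours and 55 minutes layover in Cape Morrow → 6:40 PM UTC.
Add 9 hours 45 minutes leg 2 → 4:25 AM UTC (Nov 12).
Edinburgh is UTC+0, so local arrival is the same: 4:25 AM on Nov 12.

4:25 AM on November 12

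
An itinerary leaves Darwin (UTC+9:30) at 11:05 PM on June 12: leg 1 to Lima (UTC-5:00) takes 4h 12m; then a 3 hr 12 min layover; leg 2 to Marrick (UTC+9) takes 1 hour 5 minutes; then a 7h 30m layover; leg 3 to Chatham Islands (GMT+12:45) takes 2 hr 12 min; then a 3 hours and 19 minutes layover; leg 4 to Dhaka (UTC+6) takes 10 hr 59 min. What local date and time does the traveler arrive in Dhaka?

4:04 AM on June 14

Convert departure to UTC: 11:05 PM − 9:30 = 1:35 PM UTC on Jun 12.
Add 4 hours and 12 minutes leg 1 → 5:47 PM UTC.
Add 3 hours and 12 minutes layover in Lima → 8:59 PM UTC.
Add 1 hour 5 minutes leg 2 → 10:04 PM UTC.
Add 7 hours 30 minutes layover in Marrick → 5:34 AM UTC (Jun 13).
Add 2 hours and 12 minutes leg 3 → 7:46 AM UTC.
Add 3 hours 19 minutes layover in Chatham Islands → 11:05 AM UTC.
Add 10 hours 59 minutes leg 4 → 10:04 PM UTC.
Dhaka is UTC+6:00, so local arrival = 10:04 PM + 6:00 = 4:04 AM on Jun 14.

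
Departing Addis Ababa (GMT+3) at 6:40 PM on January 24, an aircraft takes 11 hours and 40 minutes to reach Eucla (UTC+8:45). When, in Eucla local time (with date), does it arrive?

12:05 PM on January 25

Eucla is 5:45 ahead of Addis Ababa.
After 11 hours 40 minutes it is 6:20 AM (Jan 25) in Addis Ababa.
Shift by the zone difference: 6:20 AM + 5:45 = 12:05 PM on Jan 25 in Eucla.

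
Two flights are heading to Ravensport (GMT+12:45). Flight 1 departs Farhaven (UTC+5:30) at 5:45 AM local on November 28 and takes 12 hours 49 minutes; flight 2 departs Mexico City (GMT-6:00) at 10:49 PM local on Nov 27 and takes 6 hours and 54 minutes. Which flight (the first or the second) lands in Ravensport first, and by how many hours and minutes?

the second, by 1 hour 21 minutes

Flight 1 in UTC: 5:45 AM − 5:30 = 12:15 AM on Nov 28.
+12 hours and 49 minutes → arrive 1:04 PM UTC on Nov 28.
Flight 2 in UTC: 10:49 PM + 6:00 = 4:49 AM on Nov 28.
+6 hours and 54 minutes → arrive 11:43 AM UTC on Nov 28.
Flight 2 lands earlier by 1 hour 21 minutes.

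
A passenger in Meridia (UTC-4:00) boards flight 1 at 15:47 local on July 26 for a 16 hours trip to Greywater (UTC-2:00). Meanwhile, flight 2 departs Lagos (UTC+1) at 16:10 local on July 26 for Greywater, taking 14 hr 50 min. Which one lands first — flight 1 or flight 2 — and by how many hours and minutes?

Flight 1 in UTC: 15:47 + 4:00 = 19:47 on Jul 26.
+16 hours → arrive 11:47 UTC on Jul 27.
Flight 2 in UTC: 16:10 − 1:00 = 15:10 on Jul 26.
+14 hours 50 minutes → arrive 06:00 UTC on Jul 27.
Flight 2 lands earlier by 5 hours 47 minutes.

the second, by 5 hours 47 minutes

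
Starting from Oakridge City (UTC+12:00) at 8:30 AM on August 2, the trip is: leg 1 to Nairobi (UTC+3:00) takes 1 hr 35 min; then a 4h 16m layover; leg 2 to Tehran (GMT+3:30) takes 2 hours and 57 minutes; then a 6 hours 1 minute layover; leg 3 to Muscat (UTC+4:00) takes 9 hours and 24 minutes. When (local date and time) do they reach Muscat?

Convert departure to UTC: 8:30 AM − 12:00 = 8:30 PM UTC on Aug 1.
Add 1 hour and 35 minutes leg 1 → 10:05 PM UTC.
Add 4 hours and 16 minutes layover in Nairobi → 2:21 AM UTC (Aug 2).
Add 2 hours and 57 minutes leg 2 → 5:18 AM UTC.
Add 6 hours 1 minute layover in Tehran → 11:19 AM UTC.
Add 9 hours 24 minutes leg 3 → 8:43 PM UTC.
Muscat is UTC+4:00, so local arrival = 8:43 PM + 4:00 = 12:43 AM on Aug 3.

12:43 AM on Aug 3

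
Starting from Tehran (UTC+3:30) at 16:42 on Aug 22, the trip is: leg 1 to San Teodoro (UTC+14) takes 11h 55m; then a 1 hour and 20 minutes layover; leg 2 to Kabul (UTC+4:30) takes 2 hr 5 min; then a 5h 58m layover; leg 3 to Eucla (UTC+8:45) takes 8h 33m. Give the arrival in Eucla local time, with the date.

03:48 on Aug 24

Convert departure to UTC: 16:42 − 3:30 = 13:12 UTC on Aug 22.
Add 11 hours and 55 minutes leg 1 → 01:07 UTC (Aug 23).
Add 1 hour 20 minutes layover in San Teodoro → 02:27 UTC.
Add 2 hours and 5 minutes leg 2 → 04:32 UTC.
Add 5 hours 58 minutes layover in Kabul → 10:30 UTC.
Add 8 hours 33 minutes leg 3 → 19:03 UTC.
Eucla is UTC+8:45, so local arrival = 19:03 + 8:45 = 03:48 on Aug 24.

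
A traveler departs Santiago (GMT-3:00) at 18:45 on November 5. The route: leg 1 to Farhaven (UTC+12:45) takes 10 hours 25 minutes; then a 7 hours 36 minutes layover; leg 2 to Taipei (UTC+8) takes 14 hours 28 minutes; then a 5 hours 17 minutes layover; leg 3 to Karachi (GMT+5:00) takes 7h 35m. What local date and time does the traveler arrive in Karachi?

00:06 on November 8

Convert departure to UTC: 18:45 + 3:00 = 21:45 UTC on Nov 5.
Add 10 hours and 25 minutes leg 1 → 08:10 UTC (Nov 6).
Add 7 hours 36 minutes layover in Farhaven → 15:46 UTC.
Add 14 hours 28 minutes leg 2 → 06:14 UTC (Nov 7).
Add 5 hours and 17 minutes layover in Taipei → 11:31 UTC.
Add 7 hours 35 minutes leg 3 → 19:06 UTC.
Karachi is UTC+5:00, so local arrival = 19:06 + 5:00 = 00:06 on Nov 8.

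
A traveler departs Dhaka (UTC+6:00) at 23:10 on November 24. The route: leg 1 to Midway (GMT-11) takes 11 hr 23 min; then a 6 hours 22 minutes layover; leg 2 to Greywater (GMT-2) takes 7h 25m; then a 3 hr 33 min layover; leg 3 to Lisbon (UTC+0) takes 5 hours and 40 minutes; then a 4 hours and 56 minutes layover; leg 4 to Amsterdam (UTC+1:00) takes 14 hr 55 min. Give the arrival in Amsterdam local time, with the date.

Convert departure to UTC: 23:10 − 6:00 = 17:10 UTC on Nov 24.
Add 11 hours 23 minutes leg 1 → 04:33 UTC (Nov 25).
Add 6 hours 22 minutes layover in Midway → 10:55 UTC.
Add 7 hours and 25 minutes leg 2 → 18:20 UTC.
Add 3 hours 33 minutes layover in Greywater → 21:53 UTC.
Add 5 hours 40 minutes leg 3 → 03:33 UTC (Nov 26).
Add 4 hours and 56 minutes layover in Lisbon → 08:29 UTC.
Add 14 hours and 55 minutes leg 4 → 23:24 UTC.
Amsterdam is UTC+1:00, so local arrival = 23:24 + 1:00 = 00:24 on Nov 27.

00:24 on November 27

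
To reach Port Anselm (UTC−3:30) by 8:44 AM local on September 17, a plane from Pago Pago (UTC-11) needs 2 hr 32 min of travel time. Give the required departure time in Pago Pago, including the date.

10:42 PM on September 16

Target arrival in UTC: 8:44 AM + 3:30 = 12:14 PM on Sep 17.
Subtract 2 hours 32 minutes → departure 9:42 AM UTC on Sep 17.
Pago Pago is UTC−11:00: 9:42 AM − 11:00 = 10:42 PM on Sep 16.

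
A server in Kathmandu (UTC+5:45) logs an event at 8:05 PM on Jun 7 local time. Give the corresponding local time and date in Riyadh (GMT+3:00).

5:20 PM on June 7

Riyadh is 2:45 behind Kathmandu.
Shift by the zone difference: 8:05 PM − 2:45 = 5:20 PM on Jun 7 in Riyadh.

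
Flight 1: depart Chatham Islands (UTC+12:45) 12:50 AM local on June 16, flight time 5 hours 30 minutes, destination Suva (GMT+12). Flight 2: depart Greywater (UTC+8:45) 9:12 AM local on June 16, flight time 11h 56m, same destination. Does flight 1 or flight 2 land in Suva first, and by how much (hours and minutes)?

the first, by 18 hours 48 minutes

Flight 1 in UTC: 12:50 AM − 12:45 = 12:05 PM on Jun 15.
+5 hours and 30 minutes → arrive 5:35 PM UTC on Jun 15.
Flight 2 in UTC: 9:12 AM − 8:45 = 12:27 AM on Jun 16.
+11 hours 56 minutes → arrive 12:23 PM UTC on Jun 16.
Flight 1 lands earlier by 18 hours 48 minutes.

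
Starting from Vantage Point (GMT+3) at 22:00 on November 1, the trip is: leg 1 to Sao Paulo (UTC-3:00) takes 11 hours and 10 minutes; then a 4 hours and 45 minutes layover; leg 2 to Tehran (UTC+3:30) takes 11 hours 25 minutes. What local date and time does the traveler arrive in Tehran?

01:50 on Nov 3

Convert departure to UTC: 22:00 − 3:00 = 19:00 UTC on Nov 1.
Add 11 hours 10 minutes leg 1 → 06:10 UTC (Nov 2).
Add 4 hours 45 minutes layover in Sao Paulo → 10:55 UTC.
Add 11 hours and 25 minutes leg 2 → 22:20 UTC.
Tehran is UTC+3:30, so local arrival = 22:20 + 3:30 = 01:50 on Nov 3.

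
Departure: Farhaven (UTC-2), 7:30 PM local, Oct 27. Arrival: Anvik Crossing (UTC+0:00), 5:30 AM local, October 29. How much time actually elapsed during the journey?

32 hours

Departure in UTC: 7:30 PM + 2:00 = 9:30 PM on Oct 27.
Arrival is already UTC: 5:30 AM on Oct 29.
Elapsed = 5:30 AM − 9:30 PM (+2 days) = 32 hours.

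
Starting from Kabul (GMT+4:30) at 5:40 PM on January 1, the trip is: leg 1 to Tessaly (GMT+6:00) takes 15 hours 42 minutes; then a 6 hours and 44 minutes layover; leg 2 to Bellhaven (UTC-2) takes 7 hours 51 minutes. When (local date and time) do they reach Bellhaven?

5:27 PM on January 2

Convert departure to UTC: 5:40 PM − 4:30 = 1:10 PM UTC on Jan 1.
Add 15 hours and 42 minutes leg 1 → 4:52 AM UTC (Jan 2).
Add 6 hours 44 minutes layover in Tessaly → 11:36 AM UTC.
Add 7 hours 51 minutes leg 2 → 7:27 PM UTC.
Bellhaven is UTC−2:00, so local arrival = 7:27 PM − 2:00 = 5:27 PM on Jan 2.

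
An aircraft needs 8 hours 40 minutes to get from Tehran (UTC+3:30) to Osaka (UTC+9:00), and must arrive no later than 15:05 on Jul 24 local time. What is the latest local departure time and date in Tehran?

00:55 on July 24

Target arrival in UTC: 15:05 − 9:00 = 06:05 on Jul 24.
Subtract 8 hours 40 minutes → departure 21:25 UTC on Jul 23.
Tehran is UTC+3:30: 21:25 + 3:30 = 00:55 on Jul 24.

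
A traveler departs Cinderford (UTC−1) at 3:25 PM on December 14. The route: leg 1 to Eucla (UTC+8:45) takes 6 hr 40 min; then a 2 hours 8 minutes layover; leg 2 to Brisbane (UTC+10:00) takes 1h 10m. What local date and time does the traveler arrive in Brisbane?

Convert departure to UTC: 3:25 PM + 1:00 = 4:25 PM UTC on Dec 14.
Add 6 hours and 40 minutes leg 1 → 11:05 PM UTC.
Add 2 hours and 8 minutes layover in Eucla → 1:13 AM UTC (Dec 15).
Add 1 hour and 10 minutes leg 2 → 2:23 AM UTC.
Brisbane is UTC+10:00, so local arrival = 2:23 AM + 10:00 = 12:23 PM on Dec 15.

12:23 PM on December 15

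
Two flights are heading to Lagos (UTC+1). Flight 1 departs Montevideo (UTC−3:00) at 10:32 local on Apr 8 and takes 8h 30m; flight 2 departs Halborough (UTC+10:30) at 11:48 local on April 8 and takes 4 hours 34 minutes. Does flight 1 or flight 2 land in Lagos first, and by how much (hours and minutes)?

the second, by 16 hours 10 minutes

Flight 1 in UTC: 10:32 + 3:00 = 13:32 on Apr 8.
+8 hours 30 minutes → arrive 22:02 UTC on Apr 8.
Flight 2 in UTC: 11:48 − 10:30 = 01:18 on Apr 8.
+4 hours 34 minutes → arrive 05:52 UTC on Apr 8.
Flight 2 lands earlier by 16 hours 10 minutes.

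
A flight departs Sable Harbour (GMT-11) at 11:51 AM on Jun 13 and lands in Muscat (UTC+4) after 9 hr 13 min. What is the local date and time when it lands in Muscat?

Convert departure to UTC: 11:51 AM + 11:00 = 10:51 PM UTC on Jun 13.
Add 9 hours 13 minutes travel time → 8:04 AM UTC (Jun 14).
Muscat is UTC+4:00, so local arrival = 8:04 AM + 4:00 = 12:04 PM on Jun 14.

12:04 PM on June 14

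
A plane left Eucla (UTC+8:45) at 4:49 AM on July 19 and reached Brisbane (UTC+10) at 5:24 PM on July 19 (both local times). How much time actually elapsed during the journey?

Departure in UTC: 4:49 AM − 8:45 = 8:04 PM on Jul 18.
Arrival in UTC: 5:24 PM − 10:00 = 7:24 AM on Jul 19.
Elapsed = 7:24 AM − 8:04 PM (+1 day) = 11 hours 20 minutes.

11 hours 20 minutes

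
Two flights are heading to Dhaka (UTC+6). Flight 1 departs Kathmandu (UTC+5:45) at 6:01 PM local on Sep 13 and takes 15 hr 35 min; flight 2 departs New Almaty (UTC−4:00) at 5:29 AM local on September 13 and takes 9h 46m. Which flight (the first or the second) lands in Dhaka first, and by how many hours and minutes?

Flight 1 in UTC: 6:01 PM − 5:45 = 12:16 PM on Sep 13.
+15 hours and 35 minutes → arrive 3:51 AM UTC on Sep 14.
Flight 2 in UTC: 5:29 AM + 4:00 = 9:29 AM on Sep 13.
+9 hours and 46 minutes → arrive 7:15 PM UTC on Sep 13.
Flight 2 lands earlier by 8 hours 36 minutes.

the second, by 8 hours 36 minutes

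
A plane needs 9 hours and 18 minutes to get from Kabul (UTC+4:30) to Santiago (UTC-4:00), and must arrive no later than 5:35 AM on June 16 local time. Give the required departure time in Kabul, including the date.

Target arrival in UTC: 5:35 AM + 4:00 = 9:35 AM on Jun 16.
Subtract 9 hours 18 minutes → departure 12:17 AM UTC on Jun 16.
Kabul is UTC+4:30: 12:17 AM + 4:30 = 4:47 AM on Jun 16.

4:47 AM on June 16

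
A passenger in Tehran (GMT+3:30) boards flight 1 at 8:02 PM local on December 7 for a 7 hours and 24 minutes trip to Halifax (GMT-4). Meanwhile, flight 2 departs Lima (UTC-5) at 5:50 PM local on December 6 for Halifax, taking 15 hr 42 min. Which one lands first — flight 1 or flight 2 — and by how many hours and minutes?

Flight 1 in UTC: 8:02 PM − 3:30 = 4:32 PM on Dec 7.
+7 hours 24 minutes → arrive 11:56 PM UTC on Dec 7.
Flight 2 in UTC: 5:50 PM + 5:00 = 10:50 PM on Dec 6.
+15 hours and 42 minutes → arrive 2:32 PM UTC on Dec 7.
Flight 2 lands earlier by 9 hours 24 minutes.

the second, by 9 hours 24 minutes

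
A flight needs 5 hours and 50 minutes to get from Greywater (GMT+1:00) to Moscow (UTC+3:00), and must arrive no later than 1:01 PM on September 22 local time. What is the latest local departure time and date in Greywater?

Target arrival in UTC: 1:01 PM − 3:00 = 10:01 AM on Sep 22.
Subtract 5 hours 50 minutes → departure 4:11 AM UTC on Sep 22.
Greywater is UTC+1:00: 4:11 AM + 1:00 = 5:11 AM on Sep 22.

5:11 AM on September 22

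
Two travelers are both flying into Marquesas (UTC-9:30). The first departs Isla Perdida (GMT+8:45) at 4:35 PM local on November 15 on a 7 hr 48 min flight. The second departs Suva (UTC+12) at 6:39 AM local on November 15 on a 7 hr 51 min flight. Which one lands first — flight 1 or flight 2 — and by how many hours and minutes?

the second, by 13 hours 8 minutes

Flight 1 in UTC: 4:35 PM − 8:45 = 7:50 AM on Nov 15.
+7 hours 48 minutes → arrive 3:38 PM UTC on Nov 15.
Flight 2 in UTC: 6:39 AM − 12:00 = 6:39 PM on Nov 14.
+7 hours and 51 minutes → arrive 2:30 AM UTC on Nov 15.
Flight 2 lands earlier by 13 hours 8 minutes.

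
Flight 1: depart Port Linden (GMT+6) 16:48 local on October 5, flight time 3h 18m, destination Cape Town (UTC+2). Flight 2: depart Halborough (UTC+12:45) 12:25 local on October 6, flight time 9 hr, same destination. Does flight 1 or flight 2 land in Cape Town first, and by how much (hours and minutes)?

Flight 1 in UTC: 16:48 − 6:00 = 10:48 on Oct 5.
+3 hours and 18 minutes → arrive 14:06 UTC on Oct 5.
Flight 2 in UTC: 12:25 − 12:45 = 23:40 on Oct 5.
+9 hours → arrive 08:40 UTC on Oct 6.
Flight 1 lands earlier by 18 hours 34 minutes.

the first, by 18 hours 34 minutes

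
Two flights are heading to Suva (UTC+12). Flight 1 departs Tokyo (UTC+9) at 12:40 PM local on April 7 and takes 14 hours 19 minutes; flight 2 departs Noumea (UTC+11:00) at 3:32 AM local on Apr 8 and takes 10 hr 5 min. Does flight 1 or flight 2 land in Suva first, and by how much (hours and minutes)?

Flight 1 in UTC: 12:40 PM − 9:00 = 3:40 AM on Apr 7.
+14 hours and 19 minutes → arrive 5:59 PM UTC on Apr 7.
Flight 2 in UTC: 3:32 AM − 11:00 = 4:32 PM on Apr 7.
+10 hours 5 minutes → arrive 2:37 AM UTC on Apr 8.
Flight 1 lands earlier by 8 hours 38 minutes.

the first, by 8 hours 38 minutes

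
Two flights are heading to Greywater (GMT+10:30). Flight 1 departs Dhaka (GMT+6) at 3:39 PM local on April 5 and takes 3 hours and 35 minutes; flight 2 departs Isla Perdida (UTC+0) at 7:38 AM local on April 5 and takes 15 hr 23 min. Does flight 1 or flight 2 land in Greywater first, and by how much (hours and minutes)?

Flight 1 in UTC: 3:39 PM − 6:00 = 9:39 AM on Apr 5.
+3 hours 35 minutes → arrive 1:14 PM UTC on Apr 5.
Flight 2 departs at 7:38 AM UTC (Apr 5).
+15 hours and 23 minutes → arrive 11:01 PM UTC on Apr 5.
Flight 1 lands earlier by 9 hours 47 minutes.

the first, by 9 hours 47 minutes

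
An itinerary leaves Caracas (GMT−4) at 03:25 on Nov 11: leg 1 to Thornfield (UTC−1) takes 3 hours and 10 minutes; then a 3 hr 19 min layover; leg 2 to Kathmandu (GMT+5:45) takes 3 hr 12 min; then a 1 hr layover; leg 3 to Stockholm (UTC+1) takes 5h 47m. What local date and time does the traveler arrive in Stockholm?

00:53 on November 12

Convert departure to UTC: 03:25 + 4:00 = 07:25 UTC on Nov 11.
Add 3 hours 10 minutes leg 1 → 10:35 UTC.
Add 3 hours and 19 minutes layover in Thornfield → 13:54 UTC.
Add 3 hours 12 minutes leg 2 → 17:06 UTC.
Add 1 hour layover in Kathmandu → 18:06 UTC.
Add 5 hours 47 minutes leg 3 → 23:53 UTC.
Stockholm is UTC+1:00, so local arrival = 23:53 + 1:00 = 00:53 on Nov 12.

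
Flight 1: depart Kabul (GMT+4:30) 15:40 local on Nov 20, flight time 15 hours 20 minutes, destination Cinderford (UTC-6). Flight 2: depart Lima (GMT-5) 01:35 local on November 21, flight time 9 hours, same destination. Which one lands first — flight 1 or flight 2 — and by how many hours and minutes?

the first, by 13 hours 5 minutes

Flight 1 in UTC: 15:40 − 4:30 = 11:10 on Nov 20.
+15 hours and 20 minutes → arrive 02:30 UTC on Nov 21.
Flight 2 in UTC: 01:35 + 5:00 = 06:35 on Nov 21.
+9 hours → arrive 15:35 UTC on Nov 21.
Flight 1 lands earlier by 13 hours 5 minutes.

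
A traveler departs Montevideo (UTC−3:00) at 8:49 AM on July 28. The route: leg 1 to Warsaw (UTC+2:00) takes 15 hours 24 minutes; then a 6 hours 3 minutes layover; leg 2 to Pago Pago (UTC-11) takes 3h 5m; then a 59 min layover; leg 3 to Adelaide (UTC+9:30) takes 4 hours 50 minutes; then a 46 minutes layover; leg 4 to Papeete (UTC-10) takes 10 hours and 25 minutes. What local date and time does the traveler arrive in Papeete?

7:21 PM on July 29

Convert departure to UTC: 8:49 AM + 3:00 = 11:49 AM UTC on Jul 28.
Add 15 hours 24 minutes leg 1 → 3:13 AM UTC (Jul 29).
Add 6 hours and 3 minutes layover in Warsaw → 9:16 AM UTC.
Add 3 hours and 5 minutes leg 2 → 12:21 PM UTC.
Add 59 minutes layover in Pago Pago → 1:20 PM UTC.
Add 4 hours and 50 minutes leg 3 → 6:10 PM UTC.
Add 46 minutes layover in Adelaide → 6:56 PM UTC.
Add 10 hours and 25 minutes leg 4 → 5:21 AM UTC (Jul 30).
Papeete is UTC−10:00, so local arrival = 5:21 AM − 10:00 = 7:21 PM on Jul 29.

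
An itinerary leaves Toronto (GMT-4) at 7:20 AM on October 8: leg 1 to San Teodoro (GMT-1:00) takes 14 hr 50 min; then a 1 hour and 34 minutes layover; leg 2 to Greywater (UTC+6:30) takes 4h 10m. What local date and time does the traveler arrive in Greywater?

Convert departure to UTC: 7:20 AM + 4:00 = 11:20 AM UTC on Oct 8.
Add 14 hours and 50 minutes leg 1 → 2:10 AM UTC (Oct 9).
Add 1 hour 34 minutes layover in San Teodoro → 3:44 AM UTC.
Add 4 hours and 10 minutes leg 2 → 7:54 AM UTC.
Greywater is UTC+6:30, so local arrival = 7:54 AM + 6:30 = 2:24 PM on Oct 9.

2:24 PM on October 9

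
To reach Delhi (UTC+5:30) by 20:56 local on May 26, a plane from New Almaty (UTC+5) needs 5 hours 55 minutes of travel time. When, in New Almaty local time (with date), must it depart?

14:31 on May 26

Target arrival in UTC: 20:56 − 5:30 = 15:26 on May 26.
Subtract 5 hours 55 minutes → departure 09:31 UTC on May 26.
New Almaty is UTC+5:00: 09:31 + 5:00 = 14:31 on May 26.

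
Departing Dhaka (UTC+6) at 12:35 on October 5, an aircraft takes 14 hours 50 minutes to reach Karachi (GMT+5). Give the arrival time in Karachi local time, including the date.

02:25 on October 6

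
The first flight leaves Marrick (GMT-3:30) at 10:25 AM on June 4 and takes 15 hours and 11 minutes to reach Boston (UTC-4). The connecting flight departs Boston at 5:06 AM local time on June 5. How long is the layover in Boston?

Convert departure to UTC: 10:25 AM + 3:30 = 1:55 PM UTC on Jun 4.
Add 15 hours 11 minutes flight time → 5:06 AM UTC (Jun 5).
Boston is UTC−4:00, so local arrival = 5:06 AM − 4:00 = 1:06 AM on Jun 5.
Layover = 5:06 AM − 1:06 AM = 4 hours.

4 hours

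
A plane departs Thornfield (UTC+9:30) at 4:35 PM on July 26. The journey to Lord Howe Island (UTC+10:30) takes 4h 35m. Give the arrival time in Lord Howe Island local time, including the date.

Convert departure to UTC: 4:35 PM − 9:30 = 7:05 AM UTC on Jul 26.
Add 4 hours and 35 minutes travel time → 11:40 AM UTC.
Lord Howe Island is UTC+10:30, so local arrival = 11:40 AM + 10:30 = 10:10 PM on Jul 26.

10:10 PM on July 26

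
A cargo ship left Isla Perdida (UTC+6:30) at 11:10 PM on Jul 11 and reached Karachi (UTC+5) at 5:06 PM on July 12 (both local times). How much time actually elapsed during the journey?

Departure in UTC: 11:10 PM − 6:30 = 4:40 PM on Jul 11.
Arrival in UTC: 5:06 PM − 5:00 = 12:06 PM on Jul 12.
Elapsed = 12:06 PM − 4:40 PM (+1 day) = 19 hours 26 minutes.

19 hours 26 minutes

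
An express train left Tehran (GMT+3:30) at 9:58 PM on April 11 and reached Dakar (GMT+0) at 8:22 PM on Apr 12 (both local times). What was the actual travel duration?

Dakar is 3:30 behind Tehran.
Clock-face elapsed time (ignoring zones) is 22 hours 24 minutes.
Actual elapsed = 22 hours 24 minutes + 3:30 = 25 hours 54 minutes.

25 hours 54 minutes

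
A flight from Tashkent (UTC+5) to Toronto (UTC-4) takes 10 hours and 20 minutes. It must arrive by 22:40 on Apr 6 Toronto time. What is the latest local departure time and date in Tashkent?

Target arrival in UTC: 22:40 + 4:00 = 02:40 on Apr 7.
Subtract 10 hours 20 minutes → departure 16:20 UTC on Apr 6.
Tashkent is UTC+5:00: 16:20 + 5:00 = 21:20 on Apr 6.

21:20 on April 6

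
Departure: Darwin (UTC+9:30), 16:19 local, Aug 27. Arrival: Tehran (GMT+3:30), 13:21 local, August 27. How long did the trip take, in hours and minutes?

3 hours 2 minutes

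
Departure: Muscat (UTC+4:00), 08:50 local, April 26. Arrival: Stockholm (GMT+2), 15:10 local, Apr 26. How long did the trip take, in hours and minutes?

Stockholm is 2:00 behind Muscat.
Clock-face elapsed time (ignoring zones) is 6 hours 20 minutes.
Actual elapsed = 6 hours 20 minutes + 2:00 = 8 hours 20 minutes.

8 hours 20 minutes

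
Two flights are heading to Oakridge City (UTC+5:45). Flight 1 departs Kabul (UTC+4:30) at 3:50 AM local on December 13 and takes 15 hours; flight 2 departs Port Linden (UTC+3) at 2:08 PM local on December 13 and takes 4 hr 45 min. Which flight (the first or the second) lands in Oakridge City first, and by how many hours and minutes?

Flight 1 in UTC: 3:50 AM − 4:30 = 11:20 PM on Dec 12.
+15 hours → arrive 2:20 PM UTC on Dec 13.
Flight 2 in UTC: 2:08 PM − 3:00 = 11:08 AM on Dec 13.
+4 hours 45 minutes → arrive 3:53 PM UTC on Dec 13.
Flight 1 lands earlier by 1 hour 33 minutes.

the first, by 1 hour 33 minutes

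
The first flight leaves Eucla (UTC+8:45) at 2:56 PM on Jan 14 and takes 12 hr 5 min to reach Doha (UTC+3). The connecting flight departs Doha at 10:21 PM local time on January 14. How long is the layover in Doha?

1 hour 5 minutes

Convert departure to UTC: 2:56 PM − 8:45 = 6:11 AM UTC on Jan 14.
Add 12 hours and 5 minutes flight time → 6:16 PM UTC.
Doha is UTC+3:00, so local arrival = 6:16 PM + 3:00 = 9:16 PM on Jan 14.
Layover = 10:21 PM − 9:16 PM = 1 hour 5 minutes.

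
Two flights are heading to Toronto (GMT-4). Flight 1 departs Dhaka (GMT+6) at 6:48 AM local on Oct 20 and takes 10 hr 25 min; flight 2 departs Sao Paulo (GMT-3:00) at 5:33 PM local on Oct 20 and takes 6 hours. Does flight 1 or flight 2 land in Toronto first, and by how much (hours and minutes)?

Flight 1 in UTC: 6:48 AM − 6:00 = 12:48 AM on Oct 20.
+10 hours 25 minutes → arrive 11:13 AM UTC on Oct 20.
Flight 2 in UTC: 5:33 PM + 3:00 = 8:33 PM on Oct 20.
+6 hours → arrive 2:33 AM UTC on Oct 21.
Flight 1 lands earlier by 15 hours 20 minutes.

the first, by 15 hours 20 minutes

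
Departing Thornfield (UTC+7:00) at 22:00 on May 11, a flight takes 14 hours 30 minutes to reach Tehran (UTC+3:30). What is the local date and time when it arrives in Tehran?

Tehran is 3:30 behind Thornfield.
After 14 hours and 30 minutes it is 12:30 (May 12) in Thornfield.
Shift by the zone difference: 12:30 − 3:30 = 09:00 on May 12 in Tehran.

09:00 on May 12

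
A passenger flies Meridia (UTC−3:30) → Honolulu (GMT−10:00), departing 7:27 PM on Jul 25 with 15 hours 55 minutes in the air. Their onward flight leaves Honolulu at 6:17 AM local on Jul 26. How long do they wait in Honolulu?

Convert departure to UTC: 7:27 PM + 3:30 = 10:57 PM UTC on Jul 25.
Add 15 hours 55 minutes flight time → 2:52 PM UTC (Jul 26).
Honolulu is UTC−10:00, so local arrival = 2:52 PM − 10:00 = 4:52 AM on Jul 26.
Layover = 6:17 AM − 4:52 AM = 1 hour 25 minutes.

1 hour 25 minutes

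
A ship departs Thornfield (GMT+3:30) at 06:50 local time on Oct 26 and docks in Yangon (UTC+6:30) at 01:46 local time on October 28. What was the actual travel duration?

Departure in UTC: 06:50 − 3:30 = 03:20 on Oct 26.
Arrival in UTC: 01:46 − 6:30 = 19:16 on Oct 27.
Elapsed = 19:16 − 03:20 (+1 day) = 39 hours 56 minutes.

39 hours 56 minutes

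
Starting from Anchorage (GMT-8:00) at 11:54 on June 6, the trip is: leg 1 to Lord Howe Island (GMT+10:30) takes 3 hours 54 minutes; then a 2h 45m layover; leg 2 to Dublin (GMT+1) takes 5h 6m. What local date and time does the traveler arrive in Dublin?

Convert departure to UTC: 11:54 + 8:00 = 19:54 UTC on Jun 6.
Add 3 hours 54 minutes leg 1 → 23:48 UTC.
Add 2 hours and 45 minutes layover in Lord Howe Island → 02:33 UTC (Jun 7).
Add 5 hours and 6 minutes leg 2 → 07:39 UTC.
Dublin is UTC+1:00, so local arrival = 07:39 + 1:00 = 08:39 on Jun 7.

08:39 on June 7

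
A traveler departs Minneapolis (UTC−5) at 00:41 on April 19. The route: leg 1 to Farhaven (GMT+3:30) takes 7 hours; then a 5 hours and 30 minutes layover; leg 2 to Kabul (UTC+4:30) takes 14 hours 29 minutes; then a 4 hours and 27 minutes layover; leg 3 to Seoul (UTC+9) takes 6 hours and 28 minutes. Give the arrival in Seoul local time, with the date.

Convert departure to UTC: 00:41 + 5:00 = 05:41 UTC on Apr 19.
Add 7 hours leg 1 → 12:41 UTC.
Add 5 hours 30 minutes layover in Farhaven → 18:11 UTC.
Add 14 hours and 29 minutes leg 2 → 08:40 UTC (Apr 20).
Add 4 hours 27 minutes layover in Kabul → 13:07 UTC.
Add 6 hours 28 minutes leg 3 → 19:35 UTC.
Seoul is UTC+9:00, so local arrival = 19:35 + 9:00 = 04:35 on Apr 21.

04:35 on April 21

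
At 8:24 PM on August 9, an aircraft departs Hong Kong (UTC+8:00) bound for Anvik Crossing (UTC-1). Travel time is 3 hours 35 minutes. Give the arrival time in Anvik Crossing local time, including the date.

2:59 PM on August 9

Convert departure to UTC: 8:24 PM − 8:00 = 12:24 PM UTC on Aug 9.
Add 3 hours 35 minutes travel time → 3:59 PM UTC.
Anvik Crossing is UTC−1:00, so local arrival = 3:59 PM − 1:00 = 2:59 PM on Aug 9.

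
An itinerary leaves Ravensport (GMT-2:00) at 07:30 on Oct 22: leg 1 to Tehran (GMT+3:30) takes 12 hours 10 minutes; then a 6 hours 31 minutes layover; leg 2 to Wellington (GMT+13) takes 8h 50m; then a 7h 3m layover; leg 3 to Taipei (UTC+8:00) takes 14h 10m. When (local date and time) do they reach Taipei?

18:14 on October 24

Convert departure to UTC: 07:30 + 2:00 = 09:30 UTC on Oct 22.
Add 12 hours and 10 minutes leg 1 → 21:40 UTC.
Add 6 hours 31 minutes layover in Tehran → 04:11 UTC (Oct 23).
Add 8 hours 50 minutes leg 2 → 13:01 UTC.
Add 7 hours 3 minutes layover in Wellington → 20:04 UTC.
Add 14 hours 10 minutes leg 3 → 10:14 UTC (Oct 24).
Taipei is UTC+8:00, so local arrival = 10:14 + 8:00 = 18:14 on Oct 24.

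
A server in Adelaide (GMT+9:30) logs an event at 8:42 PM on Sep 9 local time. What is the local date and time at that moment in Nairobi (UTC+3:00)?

Nairobi is 6:30 behind Adelaide.
Shift by the zone difference: 8:42 PM − 6:30 = 2:12 PM on Sep 9 in Nairobi.

2:12 PM on September 9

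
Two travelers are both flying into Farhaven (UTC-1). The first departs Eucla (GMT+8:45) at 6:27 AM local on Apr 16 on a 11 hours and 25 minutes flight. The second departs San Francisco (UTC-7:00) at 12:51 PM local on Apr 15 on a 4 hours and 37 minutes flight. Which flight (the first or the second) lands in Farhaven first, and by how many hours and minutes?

the second, by 8 hours 39 minutes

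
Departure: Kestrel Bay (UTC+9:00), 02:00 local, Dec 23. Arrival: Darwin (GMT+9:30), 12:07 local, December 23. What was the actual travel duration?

9 hours 37 minutes

Departure in UTC: 02:00 − 9:00 = 17:00 on Dec 22.
Arrival in UTC: 12:07 − 9:30 = 02:37 on Dec 23.
Elapsed = 02:37 − 17:00 (+1 day) = 9 hours 37 minutes.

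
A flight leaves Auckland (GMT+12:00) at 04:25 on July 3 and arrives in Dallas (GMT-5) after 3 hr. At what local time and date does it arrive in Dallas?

Convert departure to UTC: 04:25 − 12:00 = 16:25 UTC on Jul 2.
Add 3 hours travel time → 19:25 UTC.
Dallas is UTC−5:00, so local arrival = 19:25 − 5:00 = 14:25 on Jul 2.

14:25 on July 2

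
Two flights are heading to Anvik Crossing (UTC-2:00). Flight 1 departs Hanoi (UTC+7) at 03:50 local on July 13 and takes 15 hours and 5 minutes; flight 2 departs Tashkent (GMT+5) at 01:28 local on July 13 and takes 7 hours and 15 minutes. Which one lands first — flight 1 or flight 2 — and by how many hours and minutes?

Flight 1 in UTC: 03:50 − 7:00 = 20:50 on Jul 12.
+15 hours 5 minutes → arrive 11:55 UTC on Jul 13.
Flight 2 in UTC: 01:28 − 5:00 = 20:28 on Jul 12.
+7 hours and 15 minutes → arrive 03:43 UTC on Jul 13.
Flight 2 lands earlier by 8 hours 12 minutes.

the second, by 8 hours 12 minutes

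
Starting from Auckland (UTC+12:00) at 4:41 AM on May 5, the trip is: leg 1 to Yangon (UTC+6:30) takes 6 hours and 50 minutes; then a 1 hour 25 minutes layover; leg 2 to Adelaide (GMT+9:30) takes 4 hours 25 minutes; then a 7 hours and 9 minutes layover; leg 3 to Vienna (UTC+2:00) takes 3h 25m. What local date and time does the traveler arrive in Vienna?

5:55 PM on May 5

Convert departure to UTC: 4:41 AM − 12:00 = 4:41 PM UTC on May 4.
Add 6 hours and 50 minutes leg 1 → 11:31 PM UTC.
Add 1 hour and 25 minutes layover in Yangon → 12:56 AM UTC (May 5).
Add 4 hours 25 minutes leg 2 → 5:21 AM UTC.
Add 7 hours and 9 minutes layover in Adelaide → 12:30 PM UTC.
Add 3 hours 25 minutes leg 3 → 3:55 PM UTC.
Vienna is UTC+2:00, so local arrival = 3:55 PM + 2:00 = 5:55 PM on May 5.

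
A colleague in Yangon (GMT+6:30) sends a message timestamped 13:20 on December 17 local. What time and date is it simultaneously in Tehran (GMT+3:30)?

Tehran is 3:00 behind Yangon.
Shift by the zone difference: 13:20 − 3:00 = 10:20 on Dec 17 in Tehran.

10:20 on December 17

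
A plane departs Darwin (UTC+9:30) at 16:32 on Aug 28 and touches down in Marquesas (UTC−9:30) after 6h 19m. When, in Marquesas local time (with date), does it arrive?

Convert departure to UTC: 16:32 − 9:30 = 07:02 UTC on Aug 28.
Add 6 hours 19 minutes travel time → 13:21 UTC.
Marquesas is UTC−9:30, so local arrival = 13:21 − 9:30 = 03:51 on Aug 28.

03:51 on August 28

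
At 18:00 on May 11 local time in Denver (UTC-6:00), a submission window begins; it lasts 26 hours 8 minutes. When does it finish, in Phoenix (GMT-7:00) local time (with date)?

Convert start to UTC: 18:00 + 6:00 = 00:00 UTC on May 12.
Add 26 hours 8 minutes duration → 02:08 UTC (May 13).
Phoenix is UTC−7:00, so local end time = 02:08 − 7:00 = 19:08 on May 12.

19:08 on May 12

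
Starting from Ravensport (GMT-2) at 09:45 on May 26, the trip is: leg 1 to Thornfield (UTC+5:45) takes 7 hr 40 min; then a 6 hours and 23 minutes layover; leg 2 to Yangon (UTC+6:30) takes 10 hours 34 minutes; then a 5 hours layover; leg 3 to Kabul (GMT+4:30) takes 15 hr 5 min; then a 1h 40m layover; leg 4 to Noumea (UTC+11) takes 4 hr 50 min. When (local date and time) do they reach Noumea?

Convert departure to UTC: 09:45 + 2:00 = 11:45 UTC on May 26.
Add 7 hours 40 minutes leg 1 → 19:25 UTC.
Add 6 hours 23 minutes layover in Thornfield → 01:48 UTC (May 27).
Add 10 hours 34 minutes leg 2 → 12:22 UTC.
Add 5 hours layover in Yangon → 17:22 UTC.
Add 15 hours 5 minutes leg 3 → 08:27 UTC (May 28).
Add 1 hour and 40 minutes layover in Kabul → 10:07 UTC.
Add 4 hours 50 minutes leg 4 → 14:57 UTC.
Noumea is UTC+11:00, so local arrival = 14:57 + 11:00 = 01:57 on May 29.

01:57 on May 29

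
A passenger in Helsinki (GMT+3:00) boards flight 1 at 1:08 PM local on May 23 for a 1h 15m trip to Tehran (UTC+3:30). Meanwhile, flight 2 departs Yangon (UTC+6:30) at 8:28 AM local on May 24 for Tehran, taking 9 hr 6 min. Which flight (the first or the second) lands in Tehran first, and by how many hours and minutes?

the first, by 23 hours 41 minutes

Flight 1 in UTC: 1:08 PM − 3:00 = 10:08 AM on May 23.
+1 hour and 15 minutes → arrive 11:23 AM UTC on May 23.
Flight 2 in UTC: 8:28 AM − 6:30 = 1:58 AM on May 24.
+9 hours 6 minutes → arrive 11:04 AM UTC on May 24.
Flight 1 lands earlier by 23 hours 41 minutes.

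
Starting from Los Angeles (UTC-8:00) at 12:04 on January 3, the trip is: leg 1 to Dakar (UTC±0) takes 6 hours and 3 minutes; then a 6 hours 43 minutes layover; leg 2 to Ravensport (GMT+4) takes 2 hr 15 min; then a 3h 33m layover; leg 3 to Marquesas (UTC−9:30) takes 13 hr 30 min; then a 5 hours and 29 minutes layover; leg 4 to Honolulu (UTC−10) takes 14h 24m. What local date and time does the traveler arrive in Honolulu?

14:01 on Jan 5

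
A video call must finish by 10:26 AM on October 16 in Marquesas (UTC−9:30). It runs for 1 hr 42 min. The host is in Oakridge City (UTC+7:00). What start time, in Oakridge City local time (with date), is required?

1:14 AM on October 17

Target end time in UTC: 10:26 AM + 9:30 = 7:56 PM on Oct 16.
Subtract 1 hour and 42 minutes → start 6:14 PM UTC on Oct 16.
Oakridge City is UTC+7:00: 6:14 PM + 7:00 = 1:14 AM on Oct 17.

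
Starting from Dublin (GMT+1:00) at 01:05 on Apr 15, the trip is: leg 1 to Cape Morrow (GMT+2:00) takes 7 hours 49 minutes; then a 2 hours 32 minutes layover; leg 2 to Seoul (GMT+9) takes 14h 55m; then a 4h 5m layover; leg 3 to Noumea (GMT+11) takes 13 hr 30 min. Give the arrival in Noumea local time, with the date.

05:56 on April 17

Convert departure to UTC: 01:05 − 1:00 = 00:05 UTC on Apr 15.
Add 7 hours 49 minutes leg 1 → 07:54 UTC.
Add 2 hours and 32 minutes layover in Cape Morrow → 10:26 UTC.
Add 14 hours and 55 minutes leg 2 → 01:21 UTC (Apr 16).
Add 4 hours and 5 minutes layover in Seoul → 05:26 UTC.
Add 13 hours and 30 minutes leg 3 → 18:56 UTC.
Noumea is UTC+11:00, so local arrival = 18:56 + 11:00 = 05:56 on Apr 17.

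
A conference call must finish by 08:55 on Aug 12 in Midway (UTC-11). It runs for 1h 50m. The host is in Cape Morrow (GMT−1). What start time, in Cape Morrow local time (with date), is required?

17:05 on August 12

Target end time in UTC: 08:55 + 11:00 = 19:55 on Aug 12.
Subtract 1 hour and 50 minutes → start 18:05 UTC on Aug 12.
Cape Morrow is UTC−1:00: 18:05 − 1:00 = 17:05 on Aug 12.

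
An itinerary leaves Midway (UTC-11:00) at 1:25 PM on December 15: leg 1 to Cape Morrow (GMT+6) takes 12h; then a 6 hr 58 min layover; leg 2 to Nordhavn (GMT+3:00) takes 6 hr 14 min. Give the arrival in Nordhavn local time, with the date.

4:37 AM on Dec 17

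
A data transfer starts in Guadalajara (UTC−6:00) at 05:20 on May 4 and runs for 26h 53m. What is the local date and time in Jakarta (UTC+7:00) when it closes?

21:13 on May 5

Convert start to UTC: 05:20 + 6:00 = 11:20 UTC on May 4.
Add 26 hours and 53 minutes duration → 14:13 UTC (May 5).
Jakarta is UTC+7:00, so local end time = 14:13 + 7:00 = 21:13 on May 5.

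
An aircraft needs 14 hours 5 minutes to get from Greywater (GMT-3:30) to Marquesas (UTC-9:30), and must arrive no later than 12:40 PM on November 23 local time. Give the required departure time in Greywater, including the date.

Target arrival in UTC: 12:40 PM + 9:30 = 10:10 PM on Nov 23.
Subtract 14 hours 5 minutes → departure 8:05 AM UTC on Nov 23.
Greywater is UTC−3:30: 8:05 AM − 3:30 = 4:35 AM on Nov 23.

4:35 AM on November 23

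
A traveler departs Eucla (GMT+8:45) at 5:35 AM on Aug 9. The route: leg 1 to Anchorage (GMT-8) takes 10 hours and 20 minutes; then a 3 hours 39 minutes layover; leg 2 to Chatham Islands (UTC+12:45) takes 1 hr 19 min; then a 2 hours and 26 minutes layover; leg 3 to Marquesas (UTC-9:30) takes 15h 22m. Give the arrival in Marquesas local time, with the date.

8:26 PM on Aug 9

Convert departure to UTC: 5:35 AM − 8:45 = 8:50 PM UTC on Aug 8.
Add 10 hours and 20 minutes leg 1 → 7:10 AM UTC (Aug 9).
Add 3 hours 39 minutes layover in Anchorage → 10:49 AM UTC.
Add 1 hour and 19 minutes leg 2 → 12:08 PM UTC.
Add 2 hours 26 minutes layover in Chatham Islands → 2:34 PM UTC.
Add 15 hours 22 minutes leg 3 → 5:56 AM UTC (Aug 10).
Marquesas is UTC−9:30, so local arrival = 5:56 AM − 9:30 = 8:26 PM on Aug 9.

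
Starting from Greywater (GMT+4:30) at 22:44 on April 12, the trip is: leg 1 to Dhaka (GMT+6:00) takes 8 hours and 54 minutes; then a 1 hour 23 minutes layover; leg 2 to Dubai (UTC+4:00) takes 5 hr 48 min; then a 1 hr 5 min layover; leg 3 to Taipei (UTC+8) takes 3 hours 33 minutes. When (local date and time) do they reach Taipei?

22:57 on April 13

Convert departure to UTC: 22:44 − 4:30 = 18:14 UTC on Apr 12.
Add 8 hours and 54 minutes leg 1 → 03:08 UTC (Apr 13).
Add 1 hour and 23 minutes layover in Dhaka → 04:31 UTC.
Add 5 hours 48 minutes leg 2 → 10:19 UTC.
Add 1 hour 5 minutes layover in Dubai → 11:24 UTC.
Add 3 hours 33 minutes leg 3 → 14:57 UTC.
Taipei is UTC+8:00, so local arrival = 14:57 + 8:00 = 22:57 on Apr 13.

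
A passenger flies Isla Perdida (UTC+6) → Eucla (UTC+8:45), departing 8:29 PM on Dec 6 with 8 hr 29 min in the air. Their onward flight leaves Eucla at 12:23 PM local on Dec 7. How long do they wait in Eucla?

4 hours 40 minutes

Convert departure to UTC: 8:29 PM − 6:00 = 2:29 PM UTC on Dec 6.
Add 8 hours and 29 minutes flight time → 10:58 PM UTC.
Eucla is UTC+8:45, so local arrival = 10:58 PM + 8:45 = 7:43 AM on Dec 7.
Layover = 12:23 PM − 7:43 AM = 4 hours 40 minutes.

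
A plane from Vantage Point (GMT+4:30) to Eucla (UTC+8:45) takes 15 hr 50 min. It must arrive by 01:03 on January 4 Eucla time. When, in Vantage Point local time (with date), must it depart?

Target arrival in UTC: 01:03 − 8:45 = 16:18 on Jan 3.
Subtract 15 hours 50 minutes → departure 00:28 UTC on Jan 3.
Vantage Point is UTC+4:30: 00:28 + 4:30 = 04:58 on Jan 3.

04:58 on January 3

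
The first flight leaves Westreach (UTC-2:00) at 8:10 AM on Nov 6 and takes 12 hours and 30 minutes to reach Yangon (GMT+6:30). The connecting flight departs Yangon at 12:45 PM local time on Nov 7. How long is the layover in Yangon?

7 hours 35 minutes

Convert departure to UTC: 8:10 AM + 2:00 = 10:10 AM UTC on Nov 6.
Add 12 hours and 30 minutes flight time → 10:40 PM UTC.
Yangon is UTC+6:30, so local arrival = 10:40 PM + 6:30 = 5:10 AM on Nov 7.
Layover = 12:45 PM − 5:10 AM = 7 hours 35 minutes.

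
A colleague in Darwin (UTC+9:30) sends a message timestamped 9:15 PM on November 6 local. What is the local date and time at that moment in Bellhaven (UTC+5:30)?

5:15 PM on November 6

In UTC: 9:15 PM − 9:30 = 11:45 AM on Nov 6.
Bellhaven is UTC+5:30: 11:45 AM + 5:30 = 5:15 PM on Nov 6.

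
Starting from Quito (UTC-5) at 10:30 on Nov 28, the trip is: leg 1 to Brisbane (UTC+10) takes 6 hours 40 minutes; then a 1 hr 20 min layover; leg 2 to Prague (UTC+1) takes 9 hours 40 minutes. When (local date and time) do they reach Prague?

Convert departure to UTC: 10:30 + 5:00 = 15:30 UTC on Nov 28.
Add 6 hours and 40 minutes leg 1 → 22:10 UTC.
Add 1 hour 20 minutes layover in Brisbane → 23:30 UTC.
Add 9 hours and 40 minutes leg 2 → 09:10 UTC (Nov 29).
Prague is UTC+1:00, so local arrival = 09:10 + 1:00 = 10:10 on Nov 29.

10:10 on November 29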